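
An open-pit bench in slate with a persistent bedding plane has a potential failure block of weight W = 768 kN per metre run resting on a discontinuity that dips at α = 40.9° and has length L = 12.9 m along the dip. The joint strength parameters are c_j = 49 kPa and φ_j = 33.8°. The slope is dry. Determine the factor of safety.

FS = 2.03

Resolving the block weight along and normal to the plane and applying the Mohr–Coulomb strength on the joint:
N' = W cosα = 768·cos40.9° = 580.5 kN/m
Driving force T = W sinα = 768·sin40.9° = 502.8 kN/m
Resisting force R = c_j·L + N'·tanφ_j = 49·12.9 + 580.5·tan33.8° = 632.1 + 388.6 = 1020.7 kN/m
FS = R / T = 1020.7 / 502.8 = 2.030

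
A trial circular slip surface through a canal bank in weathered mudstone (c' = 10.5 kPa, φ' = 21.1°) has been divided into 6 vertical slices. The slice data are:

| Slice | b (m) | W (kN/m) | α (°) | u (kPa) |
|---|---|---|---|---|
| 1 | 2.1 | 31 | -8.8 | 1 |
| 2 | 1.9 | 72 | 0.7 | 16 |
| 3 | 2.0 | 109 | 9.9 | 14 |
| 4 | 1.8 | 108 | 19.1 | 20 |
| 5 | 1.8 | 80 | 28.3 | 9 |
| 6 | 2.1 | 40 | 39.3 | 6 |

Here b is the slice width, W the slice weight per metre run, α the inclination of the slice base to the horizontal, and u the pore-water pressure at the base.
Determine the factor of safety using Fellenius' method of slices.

FS = 2.13

Ordinary method of slices: FS = Σ[c'·Δl_i + (W_i cosα_i − u_i·Δl_i)·tanφ'] / Σ W_i sinα_i, with Δl_i = b_i / cosα_i.
Slice 1: Δl = 2.1/cos(-8.8°) = 2.125 m; N'_1 = 31·cos(-8.8°) − 1·2.125 = 28.5; c'Δl = 22.31; W sinα = -4.7
Slice 2: Δl = 1.9/cos0.7° = 1.900 m; N'_2 = 72·cos0.7° − 16·1.900 = 41.6; c'Δl = 19.95; W sinα = 0.9
Slice 3: Δl = 2.0/cos9.9° = 2.030 m; N'_3 = 109·cos9.9° − 14·2.030 = 79.0; c'Δl = 21.32; W sinα = 18.7
Slice 4: Δl = 1.8/cos19.1° = 1.905 m; N'_4 = 108·cos19.1° − 20·1.905 = 64.0; c'Δl = 20.00; W sinα = 35.3
Slice 5: Δl = 1.8/cos28.3° = 2.044 m; N'_5 = 80·cos28.3° − 9·2.044 = 52.0; c'Δl = 21.47; W sinα = 37.9
Slice 6: Δl = 2.1/cos39.3° = 2.714 m; N'_6 = 40·cos39.3° − 6·2.714 = 14.7; c'Δl = 28.49; W sinα = 25.3
Σc'Δl = 133.5 kN/m; ΣN' = 279.7 kN/m; ΣW sinα = 113.5 kN/m
Resisting = 133.5 + 279.7·tan21.1° = 133.5 + 107.9 = 241.5 kN/m
FS = 241.5 / 113.5 = 2.128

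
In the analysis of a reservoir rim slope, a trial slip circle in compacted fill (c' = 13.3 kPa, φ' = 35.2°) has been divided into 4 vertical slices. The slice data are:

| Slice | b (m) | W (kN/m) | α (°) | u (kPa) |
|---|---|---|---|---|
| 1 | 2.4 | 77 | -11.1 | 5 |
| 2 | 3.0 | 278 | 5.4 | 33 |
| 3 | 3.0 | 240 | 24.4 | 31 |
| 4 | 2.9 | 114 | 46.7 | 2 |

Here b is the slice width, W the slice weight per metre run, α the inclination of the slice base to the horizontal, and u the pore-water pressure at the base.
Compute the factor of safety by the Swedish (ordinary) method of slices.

Ordinary method of slices: FS = Σ[c'·Δl_i + (W_i cosα_i − u_i·Δl_i)·tanφ'] / Σ W_i sinα_i, with Δl_i = b_i / cosα_i.
Slice 1: Δl = 2.4/cos(-11.1°) = 2.446 m; N'_1 = 77·cos(-11.1°) − 5·2.446 = 63.3; c'Δl = 32.53; W sinα = -14.8
Slice 2: Δl = 3.0/cos5.4° = 3.013 m; N'_2 = 278·cos5.4° − 33·3.013 = 177.3; c'Δl = 40.08; W sinα = 26.2
Slice 3: Δl = 3.0/cos24.4° = 3.294 m; N'_3 = 240·cos24.4° − 31·3.294 = 116.4; c'Δl = 43.81; W sinα = 99.1
Slice 4: Δl = 2.9/cos46.7° = 4.229 m; N'_4 = 114·cos46.7° − 2·4.229 = 69.7; c'Δl = 56.24; W sinα = 83.0
Σc'Δl = 172.7 kN/m; ΣN' = 426.8 kN/m; ΣW sinα = 193.4 kN/m
Resisting = 172.7 + 426.8·tan35.2° = 172.7 + 301.1 = 473.8 kN/m
FS = 473.8 / 193.4 = 2.449

FS = 2.45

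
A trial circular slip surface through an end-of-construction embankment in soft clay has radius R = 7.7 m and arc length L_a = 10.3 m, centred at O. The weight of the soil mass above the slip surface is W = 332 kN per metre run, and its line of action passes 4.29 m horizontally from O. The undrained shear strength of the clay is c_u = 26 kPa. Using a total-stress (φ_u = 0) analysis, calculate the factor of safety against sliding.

Taking moments about the centre O, the resisting moment is provided by the undrained shear strength acting along the arc:
M_R = c_u·L_a·R = 26·10.30·7.7 = 2062.1 kN·m/m
M_D = W·d = 332·4.29 = 1424.3 kN·m/m
FS = M_R / M_D = 2062.1 / 1424.3 = 1.448

FS = 1.45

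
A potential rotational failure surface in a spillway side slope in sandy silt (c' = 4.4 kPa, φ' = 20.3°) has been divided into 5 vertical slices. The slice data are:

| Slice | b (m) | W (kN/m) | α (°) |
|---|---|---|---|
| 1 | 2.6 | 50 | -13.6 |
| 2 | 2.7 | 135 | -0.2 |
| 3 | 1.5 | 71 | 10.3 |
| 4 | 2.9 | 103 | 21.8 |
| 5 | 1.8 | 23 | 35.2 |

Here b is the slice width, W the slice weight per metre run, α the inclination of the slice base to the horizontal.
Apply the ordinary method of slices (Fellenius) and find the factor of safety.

FS = 3.65

Ordinary method of slices: FS = Σ[c'·Δl_i + (W_i cosα_i)·tanφ'] / Σ W_i sinα_i, with Δl_i = b_i / cosα_i.
Slice 1: Δl = 2.6/cos(-13.6°) = 2.675 m; N'_1 = 50·cos(-13.6°) = 48.6; c'Δl = 11.77; W sinα = -11.8
Slice 2: Δl = 2.7/cos(-0.2°) = 2.700 m; N'_2 = 135·cos(-0.2°) = 135.0; c'Δl = 11.88; W sinα = -0.5
Slice 3: Δl = 1.5/cos10.3° = 1.525 m; N'_3 = 71·cos10.3° = 69.9; c'Δl = 6.71; W sinα = 12.7
Slice 4: Δl = 2.9/cos21.8° = 3.123 m; N'_4 = 103·cos21.8° = 95.6; c'Δl = 13.74; W sinα = 38.3
Slice 5: Δl = 1.8/cos35.2° = 2.203 m; N'_5 = 23·cos35.2° = 18.8; c'Δl = 9.69; W sinα = 13.3
Σc'Δl = 53.8 kN/m; ΣN' = 367.9 kN/m; ΣW sinα = 52.0 kN/m
Resisting = 53.8 + 367.9·tan20.3° = 53.8 + 136.1 = 189.9 kN/m
FS = 189.9 / 52.0 = 3.653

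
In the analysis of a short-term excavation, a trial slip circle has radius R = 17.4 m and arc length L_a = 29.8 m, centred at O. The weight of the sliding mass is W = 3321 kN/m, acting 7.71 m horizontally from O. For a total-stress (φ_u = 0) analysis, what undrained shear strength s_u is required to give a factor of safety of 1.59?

s_u = 78.5 kPa

FS = s_u·L_a·R / (W·d), so s_u = FS·W·d / (L_a·R).
s_u = 1.59·3321·7.71 / (29.80·17.4) = 40711.8 / 518.52 = 78.52 kPa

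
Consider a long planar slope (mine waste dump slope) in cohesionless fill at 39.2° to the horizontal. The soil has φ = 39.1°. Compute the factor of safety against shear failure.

For a dry cohesionless infinite slope the factor of safety is FS = tanφ / tanβ.
FS = tan39.1° / tan39.2° = 0.8127 / 0.8156 = 0.996

FS = 1.00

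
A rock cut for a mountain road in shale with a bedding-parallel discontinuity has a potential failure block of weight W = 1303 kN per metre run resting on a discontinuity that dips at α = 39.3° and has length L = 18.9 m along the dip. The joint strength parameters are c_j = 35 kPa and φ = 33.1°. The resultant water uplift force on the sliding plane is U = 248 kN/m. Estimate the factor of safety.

Resolving the block weight along and normal to the plane and applying the Mohr–Coulomb strength on the joint:
N' = W cosα − U = 1303·cos39.3° − 248 = 760.3 kN/m
Driving force T = W sinα = 1303·sin39.3° = 825.3 kN/m
Resisting force R = c_j·L + N'·tanφ = 35·18.9 + 760.3·tan33.1° = 661.5 + 495.6 = 1157.1 kN/m
FS = R / T = 1157.1 / 825.3 = 1.402

FS = 1.40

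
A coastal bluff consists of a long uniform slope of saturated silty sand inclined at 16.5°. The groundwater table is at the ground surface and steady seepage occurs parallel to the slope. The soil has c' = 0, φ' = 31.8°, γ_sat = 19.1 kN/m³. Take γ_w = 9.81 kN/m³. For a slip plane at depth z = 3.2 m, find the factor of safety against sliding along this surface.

With seepage parallel to the slope and the water table at the surface, the effective normal stress on the slip plane uses the buoyant unit weight γ' = γ_sat − γ_w while the driving shear stress uses γ_sat:
FS = [c' + γ' z cos²β tanφ'] / [γ_sat z sinβ cosβ]
(For c' = 0 this reduces to FS = (γ'/γ_sat)·tanφ'/tanβ.)
γ' = 19.1 − 9.81 = 9.29 kN/m³
Numerator = 0.0 + 9.29·3.2·cos²16.5°·tan31.8° = 0.0 + 9.29·3.2·0.9193·0.6200 = 16.945 kPa
Denominator = 19.1·3.2·sin16.5°·cos16.5° = 19.1·3.2·0.2840·0.9588 = 16.644 kPa
FS = 16.945 / 16.644 = 1.018

FS = 1.02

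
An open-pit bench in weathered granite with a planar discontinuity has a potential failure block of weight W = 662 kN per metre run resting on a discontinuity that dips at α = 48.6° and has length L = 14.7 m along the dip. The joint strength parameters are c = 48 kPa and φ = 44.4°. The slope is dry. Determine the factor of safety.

Resolving the block weight along and normal to the plane and applying the Mohr–Coulomb strength on the joint:
N' = W cosα = 662·cos48.6° = 437.8 kN/m
Driving force T = W sinα = 662·sin48.6° = 496.6 kN/m
Resisting force R = c·L + N'·tanφ = 48·14.7 + 437.8·tan44.4° = 705.6 + 428.7 = 1134.3 kN/m
FS = R / T = 1134.3 / 496.6 = 2.284

FS = 2.28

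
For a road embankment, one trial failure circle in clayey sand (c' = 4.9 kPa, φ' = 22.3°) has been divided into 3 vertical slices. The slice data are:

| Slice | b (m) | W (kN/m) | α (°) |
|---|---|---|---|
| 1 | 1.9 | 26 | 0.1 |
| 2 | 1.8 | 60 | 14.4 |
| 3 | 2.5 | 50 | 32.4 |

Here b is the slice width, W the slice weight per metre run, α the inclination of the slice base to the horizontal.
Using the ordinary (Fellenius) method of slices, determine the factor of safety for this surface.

Ordinary method of slices: FS = Σ[c'·Δl_i + (W_i cosα_i)·tanφ'] / Σ W_i sinα_i, with Δl_i = b_i / cosα_i.
Slice 1: Δl = 1.9/cos0.1° = 1.900 m; N'_1 = 26·cos0.1° = 26.0; c'Δl = 9.31; W sinα = 0.0
Slice 2: Δl = 1.8/cos14.4° = 1.858 m; N'_2 = 60·cos14.4° = 58.1; c'Δl = 9.11; W sinα = 14.9
Slice 3: Δl = 2.5/cos32.4° = 2.961 m; N'_3 = 50·cos32.4° = 42.2; c'Δl = 14.51; W sinα = 26.8
Σc'Δl = 32.9 kN/m; ΣN' = 126.3 kN/m; ΣW sinα = 41.8 kN/m
Resisting = 32.9 + 126.3·tan22.3° = 32.9 + 51.8 = 84.7 kN/m
FS = 84.7 / 41.8 = 2.029

FS = 2.03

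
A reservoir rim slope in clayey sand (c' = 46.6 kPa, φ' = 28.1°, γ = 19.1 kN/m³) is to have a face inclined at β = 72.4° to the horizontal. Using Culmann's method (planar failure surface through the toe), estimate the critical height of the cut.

H_c = 28.86 m

Culmann's analysis gives the critical failure plane at α_cr = (β + φ')/2 = (72.4 + 28.1)/2 = 50.2°, and the critical height
H_c = (4c'/γ) · sinβ cosφ' / [1 − cos(β − φ')]
    = (4·46.6/19.1) · sin72.4°·cos28.1° / [1 − cos(44.3°)]
    = 9.759 · 0.9532·0.8821 / [1 − 0.7157]
    = 9.759 · 0.8408 / 0.2843
    = 28.86 m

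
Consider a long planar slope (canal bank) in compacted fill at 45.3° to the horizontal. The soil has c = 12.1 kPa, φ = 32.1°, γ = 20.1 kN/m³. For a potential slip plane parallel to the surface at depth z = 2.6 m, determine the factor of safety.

For an infinite slope with a slip plane parallel to the surface (no pore pressure): FS = [c + γz cos²β tanφ] / [γz sinβ cosβ].
γz = 20.1·2.6 = 52.26 kN/m²
Numerator = 12.1 + 52.26·cos²45.3°·tan32.1° = 12.1 + 52.26·0.4948·0.6273 = 28.320 kPa
Denominator = 52.26·sin45.3°·cos45.3° = 52.26·0.7108·0.7034 = 26.129 kPa
FS = 28.320 / 26.129 = 1.084

FS = 1.08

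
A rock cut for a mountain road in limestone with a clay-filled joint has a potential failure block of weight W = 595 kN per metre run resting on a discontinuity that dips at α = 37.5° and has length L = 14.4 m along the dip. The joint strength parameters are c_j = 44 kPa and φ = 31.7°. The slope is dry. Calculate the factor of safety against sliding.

FS = 2.55

Resolving the block weight along and normal to the plane and applying the Mohr–Coulomb strength on the joint:
N' = W cosα = 595·cos37.5° = 472.0 kN/m
Driving force T = W sinα = 595·sin37.5° = 362.2 kN/m
Resisting force R = c_j·L + N'·tanφ = 44·14.4 + 472.0·tan31.7° = 633.6 + 291.5 = 925.1 kN/m
FS = R / T = 925.1 / 362.2 = 2.554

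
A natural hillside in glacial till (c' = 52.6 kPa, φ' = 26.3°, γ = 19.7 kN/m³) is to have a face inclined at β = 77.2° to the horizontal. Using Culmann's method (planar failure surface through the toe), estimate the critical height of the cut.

H_c = 25.28 m

Culmann's analysis gives the critical failure plane at α_cr = (β + φ')/2 = (77.2 + 26.3)/2 = 51.8°, and the critical height
H_c = (4c'/γ) · sinβ cosφ' / [1 − cos(β − φ')]
    = (4·52.6/19.7) · sin77.2°·cos26.3° / [1 − cos(50.9°)]
    = 10.680 · 0.9751·0.8965 / [1 − 0.6307]
    = 10.680 · 0.8742 / 0.3693
    = 25.28 m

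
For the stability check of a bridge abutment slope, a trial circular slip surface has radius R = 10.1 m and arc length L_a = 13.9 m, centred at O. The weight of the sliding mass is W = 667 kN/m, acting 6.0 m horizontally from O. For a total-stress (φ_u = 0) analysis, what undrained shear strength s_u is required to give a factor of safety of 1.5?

FS = s_u·L_a·R / (W·d), so s_u = FS·W·d / (L_a·R).
s_u = 1.5·667·6.0 / (13.90·10.1) = 6003.0 / 140.39 = 42.76 kPa

s_u = 42.8 kPa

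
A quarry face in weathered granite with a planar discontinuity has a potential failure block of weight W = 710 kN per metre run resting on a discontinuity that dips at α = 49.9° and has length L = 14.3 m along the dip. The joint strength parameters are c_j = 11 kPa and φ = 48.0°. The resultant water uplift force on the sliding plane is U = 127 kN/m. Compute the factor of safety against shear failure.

Resolving the block weight along and normal to the plane and applying the Mohr–Coulomb strength on the joint:
N' = W cosα − U = 710·cos49.9° − 127 = 330.3 kN/m
Driving force T = W sinα = 710·sin49.9° = 543.1 kN/m
Resisting force R = c_j·L + N'·tanφ = 11·14.3 + 330.3·tan48.0° = 157.3 + 366.9 = 524.2 kN/m
FS = R / T = 524.2 / 543.1 = 0.965

FS = 0.97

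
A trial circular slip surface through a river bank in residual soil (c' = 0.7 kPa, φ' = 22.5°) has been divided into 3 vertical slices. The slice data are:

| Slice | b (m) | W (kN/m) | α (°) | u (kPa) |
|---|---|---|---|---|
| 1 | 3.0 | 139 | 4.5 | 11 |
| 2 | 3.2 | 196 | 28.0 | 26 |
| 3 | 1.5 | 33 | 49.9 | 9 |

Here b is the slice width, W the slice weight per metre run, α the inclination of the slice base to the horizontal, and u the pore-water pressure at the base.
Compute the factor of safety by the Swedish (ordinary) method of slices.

Ordinary method of slices: FS = Σ[c'·Δl_i + (W_i cosα_i − u_i·Δl_i)·tanφ'] / Σ W_i sinα_i, with Δl_i = b_i / cosα_i.
Slice 1: Δl = 3.0/cos4.5° = 3.009 m; N'_1 = 139·cos4.5° − 11·3.009 = 105.5; c'Δl = 2.11; W sinα = 10.9
Slice 2: Δl = 3.2/cos28.0° = 3.624 m; N'_2 = 196·cos28.0° − 26·3.624 = 78.8; c'Δl = 2.54; W sinα = 92.0
Slice 3: Δl = 1.5/cos49.9° = 2.329 m; N'_3 = 33·cos49.9° − 9·2.329 = 0.3; c'Δl = 1.63; W sinα = 25.2
Σc'Δl = 6.3 kN/m; ΣN' = 184.6 kN/m; ΣW sinα = 128.2 kN/m
Resisting = 6.3 + 184.6·tan22.5° = 6.3 + 76.5 = 82.7 kN/m
FS = 82.7 / 128.2 = 0.646

FS = 0.65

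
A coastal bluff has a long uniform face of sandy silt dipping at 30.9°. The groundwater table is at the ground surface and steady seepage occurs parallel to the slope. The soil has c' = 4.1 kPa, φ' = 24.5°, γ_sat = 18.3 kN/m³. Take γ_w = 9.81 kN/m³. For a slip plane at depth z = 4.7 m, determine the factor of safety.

With seepage parallel to the slope and the water table at the surface, the effective normal stress on the slip plane uses the buoyant unit weight γ' = γ_sat − γ_w while the driving shear stress uses γ_sat:
FS = [c' + γ' z cos²β tanφ'] / [γ_sat z sinβ cosβ]
γ' = 18.3 − 9.81 = 8.49 kN/m³
Numerator = 4.1 + 8.49·4.7·cos²30.9°·tan24.5° = 4.1 + 8.49·4.7·0.7363·0.4557 = 17.489 kPa
Denominator = 18.3·4.7·sin30.9°·cos30.9° = 18.3·4.7·0.5135·0.8581 = 37.900 kPa
FS = 17.489 / 37.900 = 0.461

FS = 0.46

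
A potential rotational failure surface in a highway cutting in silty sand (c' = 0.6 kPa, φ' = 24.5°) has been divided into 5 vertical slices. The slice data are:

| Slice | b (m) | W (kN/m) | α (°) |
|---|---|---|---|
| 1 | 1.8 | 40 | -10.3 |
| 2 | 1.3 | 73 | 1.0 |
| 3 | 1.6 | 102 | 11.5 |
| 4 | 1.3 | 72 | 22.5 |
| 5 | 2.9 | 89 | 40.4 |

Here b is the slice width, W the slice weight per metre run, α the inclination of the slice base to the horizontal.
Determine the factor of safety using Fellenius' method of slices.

Ordinary method of slices: FS = Σ[c'·Δl_i + (W_i cosα_i)·tanφ'] / Σ W_i sinα_i, with Δl_i = b_i / cosα_i.
Slice 1: Δl = 1.8/cos(-10.3°) = 1.829 m; N'_1 = 40·cos(-10.3°) = 39.4; c'Δl = 1.10; W sinα = -7.2
Slice 2: Δl = 1.3/cos1.0° = 1.300 m; N'_2 = 73·cos1.0° = 73.0; c'Δl = 0.78; W sinα = 1.3
Slice 3: Δl = 1.6/cos11.5° = 1.633 m; N'_3 = 102·cos11.5° = 100.0; c'Δl = 0.98; W sinα = 20.3
Slice 4: Δl = 1.3/cos22.5° = 1.407 m; N'_4 = 72·cos22.5° = 66.5; c'Δl = 0.84; W sinα = 27.6
Slice 5: Δl = 2.9/cos40.4° = 3.808 m; N'_5 = 89·cos40.4° = 67.8; c'Δl = 2.28; W sinα = 57.7
Σc'Δl = 6.0 kN/m; ΣN' = 346.6 kN/m; ΣW sinα = 99.7 kN/m
Resisting = 6.0 + 346.6·tan24.5° = 6.0 + 158.0 = 163.9 kN/m
FS = 163.9 / 99.7 = 1.644

FS = 1.64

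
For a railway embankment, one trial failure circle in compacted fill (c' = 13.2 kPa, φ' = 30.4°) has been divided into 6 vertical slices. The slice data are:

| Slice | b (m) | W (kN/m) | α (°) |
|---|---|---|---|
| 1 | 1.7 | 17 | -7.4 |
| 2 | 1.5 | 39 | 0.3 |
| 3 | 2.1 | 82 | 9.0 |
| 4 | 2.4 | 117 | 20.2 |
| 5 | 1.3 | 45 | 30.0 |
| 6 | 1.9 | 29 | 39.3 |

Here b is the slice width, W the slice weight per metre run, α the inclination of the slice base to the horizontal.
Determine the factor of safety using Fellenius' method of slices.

FS = 3.66

Ordinary method of slices: FS = Σ[c'·Δl_i + (W_i cosα_i)·tanφ'] / Σ W_i sinα_i, with Δl_i = b_i / cosα_i.
Slice 1: Δl = 1.7/cos(-7.4°) = 1.714 m; N'_1 = 17·cos(-7.4°) = 16.9; c'Δl = 22.63; W sinα = -2.2
Slice 2: Δl = 1.5/cos0.3° = 1.500 m; N'_2 = 39·cos0.3° = 39.0; c'Δl = 19.80; W sinα = 0.2
Slice 3: Δl = 2.1/cos9.0° = 2.126 m; N'_3 = 82·cos9.0° = 81.0; c'Δl = 28.07; W sinα = 12.8
Slice 4: Δl = 2.4/cos20.2° = 2.557 m; N'_4 = 117·cos20.2° = 109.8; c'Δl = 33.76; W sinα = 40.4
Slice 5: Δl = 1.3/cos30.0° = 1.501 m; N'_5 = 45·cos30.0° = 39.0; c'Δl = 19.81; W sinα = 22.5
Slice 6: Δl = 1.9/cos39.3° = 2.455 m; N'_6 = 29·cos39.3° = 22.4; c'Δl = 32.41; W sinα = 18.4
Σc'Δl = 156.5 kN/m; ΣN' = 308.1 kN/m; ΣW sinα = 92.1 kN/m
Resisting = 156.5 + 308.1·tan30.4° = 156.5 + 180.7 = 337.2 kN/m
FS = 337.2 / 92.1 = 3.661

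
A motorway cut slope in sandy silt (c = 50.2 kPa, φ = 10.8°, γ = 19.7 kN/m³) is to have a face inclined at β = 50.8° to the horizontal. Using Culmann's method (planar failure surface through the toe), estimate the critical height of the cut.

H_c = 33.16 m

Culmann's analysis gives the critical failure plane at α_cr = (β + φ)/2 = (50.8 + 10.8)/2 = 30.8°, and the critical height
H_c = (4c/γ) · sinβ cosφ / [1 − cos(β − φ)]
    = (4·50.2/19.7) · sin50.8°·cos10.8° / [1 − cos(40.0°)]
    = 10.193 · 0.7749·0.9823 / [1 − 0.7660]
    = 10.193 · 0.7612 / 0.2340
    = 33.16 m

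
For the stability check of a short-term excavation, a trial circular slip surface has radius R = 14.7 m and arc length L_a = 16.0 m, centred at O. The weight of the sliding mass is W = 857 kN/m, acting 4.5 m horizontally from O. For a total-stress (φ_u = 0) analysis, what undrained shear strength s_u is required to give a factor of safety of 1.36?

s_u = 22.3 kPa

FS = s_u·L_a·R / (W·d), so s_u = FS·W·d / (L_a·R).
s_u = 1.36·857·4.5 / (16.00·14.7) = 5244.8 / 235.20 = 22.30 kPa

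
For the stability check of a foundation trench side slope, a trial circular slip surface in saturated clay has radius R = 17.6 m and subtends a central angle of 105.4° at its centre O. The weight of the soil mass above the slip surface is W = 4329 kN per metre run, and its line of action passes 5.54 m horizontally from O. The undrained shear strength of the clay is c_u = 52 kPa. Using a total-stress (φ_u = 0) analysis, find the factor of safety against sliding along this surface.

FS = 1.24

Taking moments about the centre O, the resisting moment is provided by the undrained shear strength acting along the arc:
Arc length L_a = R·θ = 17.6·(105.4°·π/180) = 17.6·1.8396 = 32.38 m
M_R = c_u·L_a·R = 52·32.38·17.6 = 29631.0 kN·m/m
M_D = W·d = 4329·5.54 = 23982.7 kN·m/m
FS = M_R / M_D = 29631.0 / 23982.7 = 1.236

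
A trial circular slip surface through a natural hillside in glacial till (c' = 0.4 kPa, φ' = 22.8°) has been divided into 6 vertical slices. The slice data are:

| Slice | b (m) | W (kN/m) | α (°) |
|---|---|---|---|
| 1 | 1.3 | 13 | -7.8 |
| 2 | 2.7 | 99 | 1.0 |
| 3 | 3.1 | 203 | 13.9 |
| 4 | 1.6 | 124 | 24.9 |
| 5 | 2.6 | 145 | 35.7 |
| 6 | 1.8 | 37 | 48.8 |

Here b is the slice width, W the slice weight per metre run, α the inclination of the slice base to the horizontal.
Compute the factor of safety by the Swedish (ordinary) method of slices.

Ordinary method of slices: FS = Σ[c'·Δl_i + (W_i cosα_i)·tanφ'] / Σ W_i sinα_i, with Δl_i = b_i / cosα_i.
Slice 1: Δl = 1.3/cos(-7.8°) = 1.312 m; N'_1 = 13·cos(-7.8°) = 12.9; c'Δl = 0.52; W sinα = -1.8
Slice 2: Δl = 2.7/cos1.0° = 2.700 m; N'_2 = 99·cos1.0° = 99.0; c'Δl = 1.08; W sinα = 1.7
Slice 3: Δl = 3.1/cos13.9° = 3.194 m; N'_3 = 203·cos13.9° = 197.1; c'Δl = 1.28; W sinα = 48.8
Slice 4: Δl = 1.6/cos24.9° = 1.764 m; N'_4 = 124·cos24.9° = 112.5; c'Δl = 0.71; W sinα = 52.2
Slice 5: Δl = 2.6/cos35.7° = 3.202 m; N'_5 = 145·cos35.7° = 117.8; c'Δl = 1.28; W sinα = 84.6
Slice 6: Δl = 1.8/cos48.8° = 2.733 m; N'_6 = 37·cos48.8° = 24.4; c'Δl = 1.09; W sinα = 27.8
Σc'Δl = 6.0 kN/m; ΣN' = 563.5 kN/m; ΣW sinα = 213.4 kN/m
Resisting = 6.0 + 563.5·tan22.8° = 6.0 + 236.9 = 242.8 kN/m
FS = 242.8 / 213.4 = 1.138

FS = 1.14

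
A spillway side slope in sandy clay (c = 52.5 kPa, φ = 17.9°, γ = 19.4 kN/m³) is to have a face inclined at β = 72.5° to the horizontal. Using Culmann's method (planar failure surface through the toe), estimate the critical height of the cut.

Culmann's analysis gives the critical failure plane at α_cr = (β + φ)/2 = (72.5 + 17.9)/2 = 45.2°, and the critical height
H_c = (4c/γ) · sinβ cosφ / [1 − cos(β − φ)]
    = (4·52.5/19.4) · sin72.5°·cos17.9° / [1 − cos(54.6°)]
    = 10.825 · 0.9537·0.9516 / [1 − 0.5793]
    = 10.825 · 0.9076 / 0.4207
    = 23.35 m

H_c = 23.35 m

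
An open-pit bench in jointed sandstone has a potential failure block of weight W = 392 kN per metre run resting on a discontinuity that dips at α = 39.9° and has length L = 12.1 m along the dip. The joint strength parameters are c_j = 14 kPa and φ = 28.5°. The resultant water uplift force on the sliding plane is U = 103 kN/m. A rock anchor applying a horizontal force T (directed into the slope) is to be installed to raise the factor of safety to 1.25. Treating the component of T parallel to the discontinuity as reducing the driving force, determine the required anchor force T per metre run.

Resolving forces along and normal to the sliding plane, with the horizontal anchor force T adding T·sinα to the effective normal force and T·cosα acting up the plane against the driving force:
FS = [c_jL + (W cosα − U + T sinα) tanφ] / [W sinα − T cosα]
Without the anchor: N' = 197.7 kN/m, driving T_d = 251.4 kN/m, resisting R = 14·12.1 + 197.7·tan28.5° = 276.8 kN/m, FS = 1.10.
Setting FS = 1.25 and solving for T:
1.25·(251.4 − T cos39.9°) = 276.8 + T sin39.9°·tan28.5°
T·(sin39.9°·tan28.5° + 1.25·cos39.9°) = 1.25·251.4 − 276.8
T·(0.6414·0.5430 + 1.25·0.7672) = 314.3 − 276.8 = 37.6
T·1.3072 = 37.6
T = 28.7 kN/m

T = 29 kN/m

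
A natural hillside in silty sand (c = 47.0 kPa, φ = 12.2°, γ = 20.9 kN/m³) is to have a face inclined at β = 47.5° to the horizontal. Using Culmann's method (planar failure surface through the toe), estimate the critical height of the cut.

H_c = 35.26 m

Culmann's analysis gives the critical failure plane at α_cr = (β + φ)/2 = (47.5 + 12.2)/2 = 29.9°, and the critical height
H_c = (4c/γ) · sinβ cosφ / [1 − cos(β − φ)]
    = (4·47.0/20.9) · sin47.5°·cos12.2° / [1 − cos(35.3°)]
    = 8.995 · 0.7373·0.9774 / [1 − 0.8161]
    = 8.995 · 0.7206 / 0.1839
    = 35.26 m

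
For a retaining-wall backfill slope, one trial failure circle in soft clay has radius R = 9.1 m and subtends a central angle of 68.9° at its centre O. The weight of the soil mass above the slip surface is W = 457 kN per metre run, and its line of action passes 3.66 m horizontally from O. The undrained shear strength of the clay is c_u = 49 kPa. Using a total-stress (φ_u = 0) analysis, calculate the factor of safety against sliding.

Taking moments about the centre O, the resisting moment is provided by the undrained shear strength acting along the arc:
Arc length L_a = R·θ = 9.1·(68.9°·π/180) = 9.1·1.2025 = 10.94 m
M_R = c_u·L_a·R = 49·10.94·9.1 = 4879.5 kN·m/m
M_D = W·d = 457·3.66 = 1672.6 kN·m/m
FS = M_R / M_D = 4879.5 / 1672.6 = 2.917

FS = 2.92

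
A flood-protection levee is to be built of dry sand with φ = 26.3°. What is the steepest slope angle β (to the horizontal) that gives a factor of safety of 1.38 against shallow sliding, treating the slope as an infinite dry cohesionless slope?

For an infinite dry cohesionless slope FS = tanφ/tanβ, so tanβ = tanφ / FS.
tanβ = tan26.3° / 1.38 = 0.4942 / 1.38 = 0.3581
β = arctan(0.3581) = 19.70°

β = 19.7°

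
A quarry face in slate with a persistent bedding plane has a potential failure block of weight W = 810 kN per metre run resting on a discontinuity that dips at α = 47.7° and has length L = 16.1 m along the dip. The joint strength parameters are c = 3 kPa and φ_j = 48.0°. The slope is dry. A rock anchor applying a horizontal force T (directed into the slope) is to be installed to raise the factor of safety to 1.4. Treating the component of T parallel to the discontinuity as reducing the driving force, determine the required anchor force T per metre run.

Resolving forces along and normal to the sliding plane, with the horizontal anchor force T adding T·sinα to the effective normal force and T·cosα acting up the plane against the driving force:
FS = [cL + (W cosα + T sinα) tanφ_j] / [W sinα − T cosα]
Without the anchor: N' = 545.1 kN/m, driving T_d = 599.1 kN/m, resisting R = 3·16.1 + 545.1·tan48.0° = 653.7 kN/m, FS = 1.09.
Setting FS = 1.4 and solving for T:
1.4·(599.1 − T cos47.7°) = 653.7 + T sin47.7°·tan48.0°
T·(sin47.7°·tan48.0° + 1.4·cos47.7°) = 1.4·599.1 − 653.7
T·(0.7396·1.1106 + 1.4·0.6730) = 838.7 − 653.7 = 185.0
T·1.7637 = 185.0
T = 104.9 kN/m

T = 105 kN/m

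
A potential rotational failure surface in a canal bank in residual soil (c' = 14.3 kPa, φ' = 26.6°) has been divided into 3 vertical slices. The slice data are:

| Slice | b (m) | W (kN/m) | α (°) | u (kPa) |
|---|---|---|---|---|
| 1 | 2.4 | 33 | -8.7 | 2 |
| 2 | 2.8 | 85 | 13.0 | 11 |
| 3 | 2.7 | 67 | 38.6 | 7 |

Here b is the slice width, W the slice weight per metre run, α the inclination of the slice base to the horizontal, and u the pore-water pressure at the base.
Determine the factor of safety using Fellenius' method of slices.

Ordinary method of slices: FS = Σ[c'·Δl_i + (W_i cosα_i − u_i·Δl_i)·tanφ'] / Σ W_i sinα_i, with Δl_i = b_i / cosα_i.
Slice 1: Δl = 2.4/cos(-8.7°) = 2.428 m; N'_1 = 33·cos(-8.7°) − 2·2.428 = 27.8; c'Δl = 34.72; W sinα = -5.0
Slice 2: Δl = 2.8/cos13.0° = 2.874 m; N'_2 = 85·cos13.0° − 11·2.874 = 51.2; c'Δl = 41.09; W sinα = 19.1
Slice 3: Δl = 2.7/cos38.6° = 3.455 m; N'_3 = 67·cos38.6° − 7·3.455 = 28.2; c'Δl = 49.40; W sinα = 41.8
Σc'Δl = 125.2 kN/m; ΣN' = 107.2 kN/m; ΣW sinα = 55.9 kN/m
Resisting = 125.2 + 107.2·tan26.6° = 125.2 + 53.7 = 178.9 kN/m
FS = 178.9 / 55.9 = 3.198

FS = 3.20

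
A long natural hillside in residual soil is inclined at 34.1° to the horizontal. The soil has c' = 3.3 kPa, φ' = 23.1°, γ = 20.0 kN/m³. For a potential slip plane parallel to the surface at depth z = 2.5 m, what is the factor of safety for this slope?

FS = 0.77

For an infinite slope with a slip plane parallel to the surface (no pore pressure): FS = [c' + γz cos²β tanφ'] / [γz sinβ cosβ].
γz = 20.0·2.5 = 50.00 kN/m²
Numerator = 3.3 + 50.00·cos²34.1°·tan23.1° = 3.3 + 50.00·0.6857·0.4265 = 17.923 kPa
Denominator = 50.00·sin34.1°·cos34.1° = 50.00·0.5606·0.8281 = 23.212 kPa
FS = 17.923 / 23.212 = 0.772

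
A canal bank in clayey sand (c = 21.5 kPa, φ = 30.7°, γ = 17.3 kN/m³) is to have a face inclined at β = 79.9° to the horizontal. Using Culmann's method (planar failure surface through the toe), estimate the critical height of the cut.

Culmann's analysis gives the critical failure plane at α_cr = (β + φ)/2 = (79.9 + 30.7)/2 = 55.3°, and the critical height
H_c = (4c/γ) · sinβ cosφ / [1 − cos(β − φ)]
    = (4·21.5/17.3) · sin79.9°·cos30.7° / [1 − cos(49.2°)]
    = 4.971 · 0.9845·0.8599 / [1 − 0.6534]
    = 4.971 · 0.8465 / 0.3466
    = 12.14 m

H_c = 12.14 m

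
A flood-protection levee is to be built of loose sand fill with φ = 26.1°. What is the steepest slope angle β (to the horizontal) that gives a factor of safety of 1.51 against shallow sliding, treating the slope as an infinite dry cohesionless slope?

For an infinite dry cohesionless slope FS = tanφ/tanβ, so tanβ = tanφ / FS.
tanβ = tan26.1° / 1.51 = 0.4899 / 1.51 = 0.3244
β = arctan(0.3244) = 17.97°

β = 18.0°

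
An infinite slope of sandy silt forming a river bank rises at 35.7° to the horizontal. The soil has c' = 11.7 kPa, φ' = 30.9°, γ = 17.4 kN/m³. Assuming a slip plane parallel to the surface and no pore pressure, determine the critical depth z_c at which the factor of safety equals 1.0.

z_c = 8.49 m

Setting FS = 1.00 in FS = [c' + γz cos²β tanφ'] / [γz sinβ cosβ] and solving for z:
z = c' / [γ cosβ (FS·sinβ − cosβ·tanφ')]
  = 11.7 / [17.4·cos35.7°·(1.00·sin35.7° − cos35.7°·tan30.9°)]
  = 11.7 / [17.4·0.8121·(1.00·0.5835 − 0.8121·0.5985)]
  = 11.7 / 1.3780 = 8.491 m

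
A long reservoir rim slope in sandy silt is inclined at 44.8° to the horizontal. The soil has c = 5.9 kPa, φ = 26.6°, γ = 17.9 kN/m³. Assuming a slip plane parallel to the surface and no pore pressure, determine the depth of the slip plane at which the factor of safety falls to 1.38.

z = 0.75 m

Setting FS = 1.38 in FS = [c + γz cos²β tanφ] / [γz sinβ cosβ] and solving for z:
z = c / [γ cosβ (FS·sinβ − cosβ·tanφ)]
  = 5.9 / [17.9·cos44.8°·(1.38·sin44.8° − cos44.8°·tan26.6°)]
  = 5.9 / [17.9·0.7096·(1.38·0.7046 − 0.7096·0.5008)]
  = 5.9 / 7.8376 = 0.753 m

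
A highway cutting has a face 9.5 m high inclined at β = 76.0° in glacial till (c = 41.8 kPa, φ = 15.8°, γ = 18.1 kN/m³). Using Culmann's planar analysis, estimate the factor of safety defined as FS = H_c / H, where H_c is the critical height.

H_c = (4c/γ) · sinβ cosφ / [1 − cos(β − φ)]
    = (4·41.8/18.1) · sin76.0°·cos15.8° / [1 − cos60.2°]
    = 9.238 · 0.9336 / 0.5030 = 17.15 m
FS = H_c / H = 17.15 / 9.5 = 1.805

FS = 1.80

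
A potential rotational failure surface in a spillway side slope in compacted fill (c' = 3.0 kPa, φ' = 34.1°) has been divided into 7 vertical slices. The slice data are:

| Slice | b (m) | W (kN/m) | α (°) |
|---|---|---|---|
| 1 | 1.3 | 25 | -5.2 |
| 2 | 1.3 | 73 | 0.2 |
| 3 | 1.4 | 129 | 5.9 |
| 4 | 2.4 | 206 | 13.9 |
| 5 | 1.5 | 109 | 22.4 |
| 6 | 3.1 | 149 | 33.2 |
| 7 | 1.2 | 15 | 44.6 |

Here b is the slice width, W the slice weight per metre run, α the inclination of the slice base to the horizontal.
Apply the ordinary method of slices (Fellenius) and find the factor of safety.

FS = 2.52

Ordinary method of slices: FS = Σ[c'·Δl_i + (W_i cosα_i)·tanφ'] / Σ W_i sinα_i, with Δl_i = b_i / cosα_i.
Slice 1: Δl = 1.3/cos(-5.2°) = 1.305 m; N'_1 = 25·cos(-5.2°) = 24.9; c'Δl = 3.92; W sinα = -2.3
Slice 2: Δl = 1.3/cos0.2° = 1.300 m; N'_2 = 73·cos0.2° = 73.0; c'Δl = 3.90; W sinα = 0.3
Slice 3: Δl = 1.4/cos5.9° = 1.407 m; N'_3 = 129·cos5.9° = 128.3; c'Δl = 4.22; W sinα = 13.3
Slice 4: Δl = 2.4/cos13.9° = 2.472 m; N'_4 = 206·cos13.9° = 200.0; c'Δl = 7.42; W sinα = 49.5
Slice 5: Δl = 1.5/cos22.4° = 1.622 m; N'_5 = 109·cos22.4° = 100.8; c'Δl = 4.87; W sinα = 41.5
Slice 6: Δl = 3.1/cos33.2° = 3.705 m; N'_6 = 149·cos33.2° = 124.7; c'Δl = 11.11; W sinα = 81.6
Slice 7: Δl = 1.2/cos44.6° = 1.685 m; N'_7 = 15·cos44.6° = 10.7; c'Δl = 5.06; W sinα = 10.5
Σc'Δl = 40.5 kN/m; ΣN' = 662.3 kN/m; ΣW sinα = 194.4 kN/m
Resisting = 40.5 + 662.3·tan34.1° = 40.5 + 448.4 = 488.9 kN/m
FS = 488.9 / 194.4 = 2.515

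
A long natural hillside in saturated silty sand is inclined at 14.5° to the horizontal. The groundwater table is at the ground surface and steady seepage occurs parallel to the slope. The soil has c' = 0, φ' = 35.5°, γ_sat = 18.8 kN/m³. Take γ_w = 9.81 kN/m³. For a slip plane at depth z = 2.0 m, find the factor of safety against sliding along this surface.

With seepage parallel to the slope and the water table at the surface, the effective normal stress on the slip plane uses the buoyant unit weight γ' = γ_sat − γ_w while the driving shear stress uses γ_sat:
FS = [c' + γ' z cos²β tanφ'] / [γ_sat z sinβ cosβ]
(For c' = 0 this reduces to FS = (γ'/γ_sat)·tanφ'/tanβ.)
γ' = 18.8 − 9.81 = 8.99 kN/m³
Numerator = 0.0 + 8.99·2.0·cos²14.5°·tan35.5° = 0.0 + 8.99·2.0·0.9373·0.7133 = 12.021 kPa
Denominator = 18.8·2.0·sin14.5°·cos14.5° = 18.8·2.0·0.2504·0.9681 = 9.114 kPa
FS = 12.021 / 9.114 = 1.319

FS = 1.32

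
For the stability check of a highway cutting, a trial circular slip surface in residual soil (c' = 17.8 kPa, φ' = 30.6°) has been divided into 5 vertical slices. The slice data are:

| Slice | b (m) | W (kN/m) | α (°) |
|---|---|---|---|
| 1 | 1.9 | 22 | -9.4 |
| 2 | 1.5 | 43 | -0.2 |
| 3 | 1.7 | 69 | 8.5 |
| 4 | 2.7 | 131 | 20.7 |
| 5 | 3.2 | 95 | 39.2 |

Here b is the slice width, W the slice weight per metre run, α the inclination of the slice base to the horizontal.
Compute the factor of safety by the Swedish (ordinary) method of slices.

FS = 3.64

Ordinary method of slices: FS = Σ[c'·Δl_i + (W_i cosα_i)·tanφ'] / Σ W_i sinα_i, with Δl_i = b_i / cosα_i.
Slice 1: Δl = 1.9/cos(-9.4°) = 1.926 m; N'_1 = 22·cos(-9.4°) = 21.7; c'Δl = 34.28; W sinα = -3.6
Slice 2: Δl = 1.5/cos(-0.2°) = 1.500 m; N'_2 = 43·cos(-0.2°) = 43.0; c'Δl = 26.70; W sinα = -0.2
Slice 3: Δl = 1.7/cos8.5° = 1.719 m; N'_3 = 69·cos8.5° = 68.2; c'Δl = 30.60; W sinα = 10.2
Slice 4: Δl = 2.7/cos20.7° = 2.886 m; N'_4 = 131·cos20.7° = 122.5; c'Δl = 51.38; W sinα = 46.3
Slice 5: Δl = 3.2/cos39.2° = 4.129 m; N'_5 = 95·cos39.2° = 73.6; c'Δl = 73.50; W sinα = 60.0
Σc'Δl = 216.5 kN/m; ΣN' = 329.1 kN/m; ΣW sinα = 112.8 kN/m
Resisting = 216.5 + 329.1·tan30.6° = 216.5 + 194.6 = 411.1 kN/m
FS = 411.1 / 112.8 = 3.644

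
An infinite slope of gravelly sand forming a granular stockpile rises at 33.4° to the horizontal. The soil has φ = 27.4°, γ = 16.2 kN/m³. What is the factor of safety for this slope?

FS = 0.79

For a dry cohesionless infinite slope the factor of safety is FS = tanφ / tanβ.
FS = tan27.4° / tan33.4° = 0.5184 / 0.6594 = 0.786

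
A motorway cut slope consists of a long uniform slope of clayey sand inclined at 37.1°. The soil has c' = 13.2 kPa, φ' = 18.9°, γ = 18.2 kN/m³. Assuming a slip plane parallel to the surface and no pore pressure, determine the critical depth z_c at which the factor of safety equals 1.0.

Setting FS = 1.00 in FS = [c' + γz cos²β tanφ'] / [γz sinβ cosβ] and solving for z:
z = c' / [γ cosβ (FS·sinβ − cosβ·tanφ')]
  = 13.2 / [18.2·cos37.1°·(1.00·sin37.1° − cos37.1°·tan18.9°)]
  = 13.2 / [18.2·0.7976·(1.00·0.6032 − 0.7976·0.3424)]
  = 13.2 / 4.7922 = 2.754 m

z_c = 2.75 m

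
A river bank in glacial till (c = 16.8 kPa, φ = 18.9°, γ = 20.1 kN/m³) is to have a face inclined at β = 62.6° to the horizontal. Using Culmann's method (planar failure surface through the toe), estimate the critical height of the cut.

H_c = 10.14 m

Culmann's analysis gives the critical failure plane at α_cr = (β + φ)/2 = (62.6 + 18.9)/2 = 40.8°, and the critical height
H_c = (4c/γ) · sinβ cosφ / [1 − cos(β − φ)]
    = (4·16.8/20.1) · sin62.6°·cos18.9° / [1 − cos(43.7°)]
    = 3.343 · 0.8878·0.9461 / [1 − 0.7230]
    = 3.343 · 0.8399 / 0.2770
    = 10.14 m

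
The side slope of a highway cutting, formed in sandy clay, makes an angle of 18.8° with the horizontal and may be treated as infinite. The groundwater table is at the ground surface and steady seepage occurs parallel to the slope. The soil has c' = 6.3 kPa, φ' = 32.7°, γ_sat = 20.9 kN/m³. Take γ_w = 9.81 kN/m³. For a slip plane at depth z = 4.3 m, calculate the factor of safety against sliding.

FS = 1.23

With seepage parallel to the slope and the water table at the surface, the effective normal stress on the slip plane uses the buoyant unit weight γ' = γ_sat − γ_w while the driving shear stress uses γ_sat:
FS = [c' + γ' z cos²β tanφ'] / [γ_sat z sinβ cosβ]
γ' = 20.9 − 9.81 = 11.09 kN/m³
Numerator = 6.3 + 11.09·4.3·cos²18.8°·tan32.7° = 6.3 + 11.09·4.3·0.8961·0.6420 = 33.735 kPa
Denominator = 20.9·4.3·sin18.8°·cos18.8° = 20.9·4.3·0.3223·0.9466 = 27.417 kPa
FS = 33.735 / 27.417 = 1.230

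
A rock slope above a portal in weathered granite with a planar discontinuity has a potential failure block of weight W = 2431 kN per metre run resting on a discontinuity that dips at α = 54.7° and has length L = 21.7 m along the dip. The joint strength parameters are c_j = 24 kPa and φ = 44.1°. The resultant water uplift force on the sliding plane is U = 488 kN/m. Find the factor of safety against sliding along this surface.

Resolving the block weight along and normal to the plane and applying the Mohr–Coulomb strength on the joint:
N' = W cosα − U = 2431·cos54.7° − 488 = 916.8 kN/m
Driving force T = W sinα = 2431·sin54.7° = 1984.0 kN/m
Resisting force R = c_j·L + N'·tanφ = 24·21.7 + 916.8·tan44.1° = 520.8 + 888.4 = 1409.2 kN/m
FS = R / T = 1409.2 / 1984.0 = 0.710

FS = 0.71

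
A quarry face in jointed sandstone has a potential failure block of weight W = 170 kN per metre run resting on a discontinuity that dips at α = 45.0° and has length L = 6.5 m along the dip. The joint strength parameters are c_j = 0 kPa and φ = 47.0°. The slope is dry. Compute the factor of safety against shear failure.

Resolving the block weight along and normal to the plane and applying the Mohr–Coulomb strength on the joint:
N' = W cosα = 170·cos45.0° = 120.2 kN/m
Driving force T = W sinα = 170·sin45.0° = 120.2 kN/m
Resisting force R = c_j·L + N'·tanφ = 0·6.5 + 120.2·tan47.0° = 0.0 + 128.9 = 128.9 kN/m
FS = R / T = 128.9 / 120.2 = 1.072

FS = 1.07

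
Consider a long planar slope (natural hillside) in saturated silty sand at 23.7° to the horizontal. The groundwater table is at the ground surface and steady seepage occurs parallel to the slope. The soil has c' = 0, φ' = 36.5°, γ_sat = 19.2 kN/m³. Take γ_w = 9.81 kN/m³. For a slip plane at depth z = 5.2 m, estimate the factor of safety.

FS = 0.82

With seepage parallel to the slope and the water table at the surface, the effective normal stress on the slip plane uses the buoyant unit weight γ' = γ_sat − γ_w while the driving shear stress uses γ_sat:
FS = [c' + γ' z cos²β tanφ'] / [γ_sat z sinβ cosβ]
(For c' = 0 this reduces to FS = (γ'/γ_sat)·tanφ'/tanβ.)
γ' = 19.2 − 9.81 = 9.39 kN/m³
Numerator = 0.0 + 9.39·5.2·cos²23.7°·tan36.5° = 0.0 + 9.39·5.2·0.8384·0.7400 = 30.293 kPa
Denominator = 19.2·5.2·sin23.7°·cos23.7° = 19.2·5.2·0.4019·0.9157 = 36.746 kPa
FS = 30.293 / 36.746 = 0.824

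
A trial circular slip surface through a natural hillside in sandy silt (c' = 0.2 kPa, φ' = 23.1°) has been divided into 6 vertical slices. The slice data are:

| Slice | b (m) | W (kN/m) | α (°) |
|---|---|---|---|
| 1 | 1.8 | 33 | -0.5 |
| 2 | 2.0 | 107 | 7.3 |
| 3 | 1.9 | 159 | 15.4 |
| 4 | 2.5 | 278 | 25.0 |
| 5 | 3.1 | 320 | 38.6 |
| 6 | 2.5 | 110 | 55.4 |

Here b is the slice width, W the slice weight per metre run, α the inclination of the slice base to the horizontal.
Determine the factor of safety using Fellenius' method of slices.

FS = 0.80

Ordinary method of slices: FS = Σ[c'·Δl_i + (W_i cosα_i)·tanφ'] / Σ W_i sinα_i, with Δl_i = b_i / cosα_i.
Slice 1: Δl = 1.8/cos(-0.5°) = 1.800 m; N'_1 = 33·cos(-0.5°) = 33.0; c'Δl = 0.36; W sinα = -0.3
Slice 2: Δl = 2.0/cos7.3° = 2.016 m; N'_2 = 107·cos7.3° = 106.1; c'Δl = 0.40; W sinα = 13.6
Slice 3: Δl = 1.9/cos15.4° = 1.971 m; N'_3 = 159·cos15.4° = 153.3; c'Δl = 0.39; W sinα = 42.2
Slice 4: Δl = 2.5/cos25.0° = 2.758 m; N'_4 = 278·cos25.0° = 252.0; c'Δl = 0.55; W sinα = 117.5
Slice 5: Δl = 3.1/cos38.6° = 3.967 m; N'_5 = 320·cos38.6° = 250.1; c'Δl = 0.79; W sinα = 199.6
Slice 6: Δl = 2.5/cos55.4° = 4.403 m; N'_6 = 110·cos55.4° = 62.5; c'Δl = 0.88; W sinα = 90.5
Σc'Δl = 3.4 kN/m; ΣN' = 856.9 kN/m; ΣW sinα = 463.2 kN/m
Resisting = 3.4 + 856.9·tan23.1° = 3.4 + 365.5 = 368.9 kN/m
FS = 368.9 / 463.2 = 0.796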